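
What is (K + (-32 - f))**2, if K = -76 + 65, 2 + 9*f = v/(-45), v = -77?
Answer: 302829604/164025 ≈ 1846.2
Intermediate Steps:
f = -13/405 (f = -2/9 + (-77/(-45))/9 = -2/9 + (-77*(-1/45))/9 = -2/9 + (1/9)*(77/45) = -2/9 + 77/405 = -13/405 ≈ -0.032099)
K = -11
(K + (-32 - f))**2 = (-11 + (-32 - 1*(-13/405)))**2 = (-11 + (-32 + 13/405))**2 = (-11 - 12947/405)**2 = (-17402/405)**2 = 302829604/164025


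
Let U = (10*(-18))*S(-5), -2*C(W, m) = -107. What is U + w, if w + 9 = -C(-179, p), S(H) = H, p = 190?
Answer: 1675/2 ≈ 837.50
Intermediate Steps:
C(W, m) = 107/2 (C(W, m) = -½*(-107) = 107/2)
U = 900 (U = (10*(-18))*(-5) = -180*(-5) = 900)
w = -125/2 (w = -9 - 1*107/2 = -9 - 107/2 = -125/2 ≈ -62.500)
U + w = 900 - 125/2 = 1675/2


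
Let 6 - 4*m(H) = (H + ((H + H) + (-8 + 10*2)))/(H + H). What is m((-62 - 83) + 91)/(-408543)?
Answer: -83/29415096 ≈ -2.8217e-6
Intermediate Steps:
m(H) = 3/2 - (12 + 3*H)/(8*H) (m(H) = 3/2 - (H + ((H + H) + (-8 + 10*2)))/(4*(H + H)) = 3/2 - (H + (2*H + (-8 + 20)))/(4*(2*H)) = 3/2 - (H + (2*H + 12))*1/(2*H)/4 = 3/2 - (H + (12 + 2*H))*1/(2*H)/4 = 3/2 - (12 + 3*H)*1/(2*H)/4 = 3/2 - (12 + 3*H)/(8*H))
m((-62 - 83) + 91)/(-408543) = (3*(-4 + 3*((-62 - 83) + 91))/(8*((-62 - 83) + 91)))/(-408543) = (3*(-4 + 3*(-145 + 91))/(8*(-145 + 91)))*(-1/408543) = ((3/8)*(-4 + 3*(-54))/(-54))*(-1/408543) = ((3/8)*(-1/54)*(-4 - 162))*(-1/408543) = ((3/8)*(-1/54)*(-166))*(-1/408543) = (83/72)*(-1/408543) = -83/29415096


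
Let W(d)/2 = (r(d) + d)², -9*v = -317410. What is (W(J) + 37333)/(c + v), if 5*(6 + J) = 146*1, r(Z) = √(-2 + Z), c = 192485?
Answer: 8651673/51244375 + 4176*√530/51244375 ≈ 0.17071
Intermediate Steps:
v = 317410/9 (v = -⅑*(-317410) = 317410/9 ≈ 35268.)
J = 116/5 (J = -6 + (146*1)/5 = -6 + (⅕)*146 = -6 + 146/5 = 116/5 ≈ 23.200)
W(d) = 2*(d + √(-2 + d))² (W(d) = 2*(√(-2 + d) + d)² = 2*(d + √(-2 + d))²)
(W(J) + 37333)/(c + v) = (2*(116/5 + √(-2 + 116/5))² + 37333)/(192485 + 317410/9) = (2*(116/5 + √(106/5))² + 37333)/(2049775/9) = (2*(116/5 + √530/5)² + 37333)*(9/2049775) = (37333 + 2*(116/5 + √530/5)²)*(9/2049775) = 335997/2049775 + 18*(116/5 + √530/5)²/2049775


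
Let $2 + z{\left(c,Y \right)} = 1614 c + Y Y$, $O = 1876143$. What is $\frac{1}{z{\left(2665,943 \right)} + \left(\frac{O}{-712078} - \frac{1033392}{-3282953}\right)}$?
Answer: $\frac{2337718606334}{12134056252703606335} \approx 1.9266 \cdot 10^{-7}$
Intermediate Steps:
$z{\left(c,Y \right)} = -2 + Y^{2} + 1614 c$ ($z{\left(c,Y \right)} = -2 + \left(1614 c + Y Y\right) = -2 + \left(1614 c + Y^{2}\right) = -2 + \left(Y^{2} + 1614 c\right) = -2 + Y^{2} + 1614 c$)
$\frac{1}{z{\left(2665,943 \right)} + \left(\frac{O}{-712078} - \frac{1033392}{-3282953}\right)} = \frac{1}{\left(-2 + 943^{2} + 1614 \cdot 2665\right) + \left(\frac{1876143}{-712078} - \frac{1033392}{-3282953}\right)} = \frac{1}{\left(-2 + 889249 + 4301310\right) + \left(1876143 \left(- \frac{1}{712078}\right) - - \frac{1033392}{3282953}\right)} = \frac{1}{5190557 + \left(- \frac{1876143}{712078} + \frac{1033392}{3282953}\right)} = \frac{1}{5190557 - \frac{5423433581703}{2337718606334}} = \frac{1}{\frac{12134056252703606335}{2337718606334}} = \frac{2337718606334}{12134056252703606335}$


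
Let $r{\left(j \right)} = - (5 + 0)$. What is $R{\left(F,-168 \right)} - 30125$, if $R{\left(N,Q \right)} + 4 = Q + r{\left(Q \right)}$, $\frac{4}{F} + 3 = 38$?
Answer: $-30302$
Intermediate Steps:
$F = \frac{4}{35}$ ($F = \frac{4}{-3 + 38} = \frac{4}{35} \approx 0.11429$)
$r{\left(j \right)} = -5$ ($r{\left(j \right)} = \left(-1\right) 5 = -5$)
$R{\left(N,Q \right)} = -9 + Q$ ($R{\left(N,Q \right)} = -4 + \left(Q - 5\right) = -4 + \left(-5 + Q\right) = -9 + Q$)
$R{\left(F,-168 \right)} - 30125 = \left(-9 - 168\right) - 30125 = -177 - 30125 = -30302$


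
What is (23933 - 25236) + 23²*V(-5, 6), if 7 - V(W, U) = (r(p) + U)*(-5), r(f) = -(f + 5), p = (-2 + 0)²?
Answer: -5535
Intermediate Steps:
p = 4 (p = (-2)² = 4)
r(f) = -5 - f (r(f) = -(5 + f) = -5 - f)
V(W, U) = -38 + 5*U (V(W, U) = 7 - ((-5 - 1*4) + U)*(-5) = 7 - ((-5 - 4) + U)*(-5) = 7 - (-9 + U)*(-5) = 7 - (45 - 5*U) = 7 + (-45 + 5*U) = -38 + 5*U)
(23933 - 25236) + 23²*V(-5, 6) = (23933 - 25236) + 23²*(-38 + 5*6) = -1303 + 529*(-38 + 30) = -1303 + 529*(-8) = -1303 - 4232 = -5535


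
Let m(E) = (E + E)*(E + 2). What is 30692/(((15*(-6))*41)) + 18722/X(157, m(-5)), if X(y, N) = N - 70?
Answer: -3515593/7380 ≈ -476.37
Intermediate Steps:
m(E) = 2*E*(2 + E) (m(E) = (2*E)*(2 + E) = 2*E*(2 + E))
X(y, N) = -70 + N
30692/(((15*(-6))*41)) + 18722/X(157, m(-5)) = 30692/(((15*(-6))*41)) + 18722/(-70 + 2*(-5)*(2 - 5)) = 30692/((-90*41)) + 18722/(-70 + 2*(-5)*(-3)) = 30692/(-3690) + 18722/(-70 + 30) = 30692*(-1/3690) + 18722/(-40) = -15346/1845 + 18722*(-1/40) = -15346/1845 - 9361/20 = -3515593/7380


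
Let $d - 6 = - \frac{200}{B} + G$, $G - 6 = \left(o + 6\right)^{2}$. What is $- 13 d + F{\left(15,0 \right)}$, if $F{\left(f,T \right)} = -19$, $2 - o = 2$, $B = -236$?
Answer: $- \frac{38587}{59} \approx -654.02$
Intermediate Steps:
$o = 0$ ($o = 2 - 2 = 0$)
$G = 42$ ($G = 6 + \left(0 + 6\right)^{2} = 6 + 6^{2} = 6 + 36 = 42$)
$d = \frac{2882}{59}$ ($d = 6 + \left(- \frac{200}{-236} + 42\right) = 6 + \left(\left(-200\right) \left(- \frac{1}{236}\right) + 42\right) = 6 + \left(\frac{50}{59} + 42\right) = 6 + \frac{2528}{59} = \frac{2882}{59} \approx 48.847$)
$- 13 d + F{\left(15,0 \right)} = \left(-13\right) \frac{2882}{59} - 19 = - \frac{37466}{59} - 19 = - \frac{38587}{59}$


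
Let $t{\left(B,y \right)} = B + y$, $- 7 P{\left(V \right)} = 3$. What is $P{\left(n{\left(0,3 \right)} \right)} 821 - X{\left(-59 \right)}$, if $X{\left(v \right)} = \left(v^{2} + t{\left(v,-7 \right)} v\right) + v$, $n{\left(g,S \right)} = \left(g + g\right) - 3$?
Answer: $- \frac{53675}{7} \approx -7667.9$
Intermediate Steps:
$n{\left(g,S \right)} = -3 + 2 g$ ($n{\left(g,S \right)} = 2 g - 3 = -3 + 2 g$)
$P{\left(V \right)} = - \frac{3}{7}$ ($P{\left(V \right)} = \left(- \frac{1}{7}\right) 3 = - \frac{3}{7}$)
$X{\left(v \right)} = v + v^{2} + v \left(-7 + v\right)$ ($X{\left(v \right)} = \left(v^{2} + \left(v - 7\right) v\right) + v = \left(v^{2} + \left(-7 + v\right) v\right) + v = \left(v^{2} + v \left(-7 + v\right)\right) + v = v + v^{2} + v \left(-7 + v\right)$)
$P{\left(n{\left(0,3 \right)} \right)} 821 - X{\left(-59 \right)} = \left(- \frac{3}{7}\right) 821 - 2 \left(-59\right) \left(-3 - 59\right) = - \frac{2463}{7} - 2 \left(-59\right) \left(-62\right) = - \frac{2463}{7} - 7316 = - \frac{53675}{7}$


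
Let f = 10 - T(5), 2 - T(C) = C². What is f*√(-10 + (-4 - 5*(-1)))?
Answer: 99*I ≈ 99.0*I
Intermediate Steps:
T(C) = 2 - C²
f = 33 (f = 10 - (2 - 1*5²) = 10 - (2 - 1*25) = 10 - (2 - 25) = 10 - 1*(-23) = 10 + 23 = 33)
f*√(-10 + (-4 - 5*(-1))) = 33*√(-10 + (-4 - 5*(-1))) = 33*√(-10 + (-4 + 5)) = 33*√(-10 + 1) = 33*√(-9) = 33*(3*I) = 99*I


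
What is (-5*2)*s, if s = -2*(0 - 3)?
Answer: -60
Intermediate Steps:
s = 6 (s = -2*(-3) = 6)
(-5*2)*s = -5*2*6 = -10*6 = -60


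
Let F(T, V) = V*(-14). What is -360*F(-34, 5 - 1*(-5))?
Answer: 50400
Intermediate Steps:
F(T, V) = -14*V
-360*F(-34, 5 - 1*(-5)) = -(-5040)*(5 - 1*(-5)) = -(-5040)*(5 + 5) = -(-5040)*10 = -360*(-140) = 50400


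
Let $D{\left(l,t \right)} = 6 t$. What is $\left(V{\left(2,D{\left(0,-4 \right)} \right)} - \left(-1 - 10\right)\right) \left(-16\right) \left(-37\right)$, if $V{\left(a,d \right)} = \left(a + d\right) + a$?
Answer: $-5328$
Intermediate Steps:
$V{\left(a,d \right)} = d + 2 a$
$\left(V{\left(2,D{\left(0,-4 \right)} \right)} - \left(-1 - 10\right)\right) \left(-16\right) \left(-37\right) = \left(\left(6 \left(-4\right) + 2 \cdot 2\right) - \left(-1 - 10\right)\right) \left(-16\right) \left(-37\right) = \left(\left(-24 + 4\right) - -11\right) \left(-16\right) \left(-37\right) = \left(-20 + 11\right) \left(-16\right) \left(-37\right) = \left(-9\right) \left(-16\right) \left(-37\right) = 144 \left(-37\right) = -5328$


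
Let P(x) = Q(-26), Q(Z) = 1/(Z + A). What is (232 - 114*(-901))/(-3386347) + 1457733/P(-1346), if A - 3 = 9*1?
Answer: -69109456901860/3386347 ≈ -2.0408e+7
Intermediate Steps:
A = 12 (A = 3 + 9*1 = 3 + 9 = 12)
Q(Z) = 1/(12 + Z) (Q(Z) = 1/(Z + 12) = 1/(12 + Z))
P(x) = -1/14 (P(x) = 1/(12 - 26) = 1/(-14) = -1/14)
(232 - 114*(-901))/(-3386347) + 1457733/P(-1346) = (232 - 114*(-901))/(-3386347) + 1457733/(-1/14) = (232 + 102714)*(-1/3386347) + 1457733*(-14) = 102946*(-1/3386347) - 20408262 = -102946/3386347 - 20408262 = -69109456901860/3386347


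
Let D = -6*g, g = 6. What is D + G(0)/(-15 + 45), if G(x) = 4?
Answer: -538/15 ≈ -35.867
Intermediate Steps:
D = -36 (D = -6*6 = -36)
D + G(0)/(-15 + 45) = -36 + 4/(-15 + 45) = -36 + 4/30 = -36 + 4*(1/30) = -36 + 2/15 = -538/15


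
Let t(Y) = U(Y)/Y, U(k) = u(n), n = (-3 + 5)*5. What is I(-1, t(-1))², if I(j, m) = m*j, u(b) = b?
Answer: 100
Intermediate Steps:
n = 10 (n = 2*5 = 10)
U(k) = 10
t(Y) = 10/Y
I(j, m) = j*m
I(-1, t(-1))² = (-10/(-1))² = (-10*(-1))² = (-1*(-10))² = 10² = 100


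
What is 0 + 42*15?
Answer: 630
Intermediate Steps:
0 + 42*15 = 0 + 630 = 630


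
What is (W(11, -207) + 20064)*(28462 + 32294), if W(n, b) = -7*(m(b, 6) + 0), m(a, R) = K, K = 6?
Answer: 1216456632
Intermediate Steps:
m(a, R) = 6
W(n, b) = -42 (W(n, b) = -7*(6 + 0) = -7*6 = -42)
(W(11, -207) + 20064)*(28462 + 32294) = (-42 + 20064)*(28462 + 32294) = 20022*60756 = 1216456632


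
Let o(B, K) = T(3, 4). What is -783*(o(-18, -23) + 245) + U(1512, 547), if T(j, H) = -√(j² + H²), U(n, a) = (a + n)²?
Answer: 4051561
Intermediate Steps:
T(j, H) = -√(H² + j²)
o(B, K) = -5 (o(B, K) = -√(4² + 3²) = -√(16 + 9) = -√25 = -1*5 = -5)
-783*(o(-18, -23) + 245) + U(1512, 547) = -783*(-5 + 245) + (547 + 1512)² = -783*240 + 2059² = -187920 + 4239481 = 4051561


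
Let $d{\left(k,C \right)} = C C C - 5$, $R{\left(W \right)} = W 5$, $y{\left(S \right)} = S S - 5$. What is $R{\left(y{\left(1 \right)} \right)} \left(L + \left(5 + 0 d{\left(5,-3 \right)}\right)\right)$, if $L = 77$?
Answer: $-1640$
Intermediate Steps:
$y{\left(S \right)} = -5 + S^{2}$ ($y{\left(S \right)} = S^{2} - 5 = -5 + S^{2}$)
$R{\left(W \right)} = 5 W$
$d{\left(k,C \right)} = -5 + C^{3}$ ($d{\left(k,C \right)} = C^{2} C - 5 = C^{3} - 5 = -5 + C^{3}$)
$R{\left(y{\left(1 \right)} \right)} \left(L + \left(5 + 0 d{\left(5,-3 \right)}\right)\right) = 5 \left(-5 + 1^{2}\right) \left(77 + \left(5 + 0 \left(-5 + \left(-3\right)^{3}\right)\right)\right) = 5 \left(-5 + 1\right) \left(77 + \left(5 + 0 \left(-5 - 27\right)\right)\right) = 5 \left(-4\right) \left(77 + \left(5 + 0 \left(-32\right)\right)\right) = - 20 \left(77 + \left(5 + 0\right)\right) = - 20 \left(77 + 5\right) = \left(-20\right) 82 = -1640$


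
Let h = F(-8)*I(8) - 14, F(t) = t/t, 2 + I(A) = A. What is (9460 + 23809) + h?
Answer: 33261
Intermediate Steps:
I(A) = -2 + A
F(t) = 1
h = -8 (h = 1*(-2 + 8) - 14 = 1*6 - 14 = 6 - 14 = -8)
(9460 + 23809) + h = (9460 + 23809) - 8 = 33269 - 8 = 33261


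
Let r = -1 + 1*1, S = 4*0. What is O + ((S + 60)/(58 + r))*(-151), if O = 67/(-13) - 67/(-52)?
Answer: -241389/1508 ≈ -160.07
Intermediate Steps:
O = -201/52 (O = 67*(-1/13) - 67*(-1/52) = -67/13 + 67/52 = -201/52 ≈ -3.8654)
S = 0
r = 0 (r = -1 + 1 = 0)
O + ((S + 60)/(58 + r))*(-151) = -201/52 + ((0 + 60)/(58 + 0))*(-151) = -201/52 + (60/58)*(-151) = -201/52 + (60*(1/58))*(-151) = -201/52 + (30/29)*(-151) = -201/52 - 4530/29 = -241389/1508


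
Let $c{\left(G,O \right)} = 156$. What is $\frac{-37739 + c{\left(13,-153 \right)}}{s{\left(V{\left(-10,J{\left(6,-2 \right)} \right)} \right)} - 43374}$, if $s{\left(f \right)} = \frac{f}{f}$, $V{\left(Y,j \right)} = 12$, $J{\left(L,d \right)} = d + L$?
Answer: $\frac{37583}{43373} \approx 0.86651$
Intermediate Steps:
$J{\left(L,d \right)} = L + d$
$s{\left(f \right)} = 1$
$\frac{-37739 + c{\left(13,-153 \right)}}{s{\left(V{\left(-10,J{\left(6,-2 \right)} \right)} \right)} - 43374} = \frac{-37739 + 156}{1 - 43374} = - \frac{37583}{-43373} = \left(-37583\right) \left(- \frac{1}{43373}\right) = \frac{37583}{43373}$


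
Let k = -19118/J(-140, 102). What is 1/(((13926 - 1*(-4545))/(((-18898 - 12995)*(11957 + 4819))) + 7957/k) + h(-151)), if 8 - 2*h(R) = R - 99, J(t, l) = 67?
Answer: 1704806125704/172380202470521 ≈ 0.0098898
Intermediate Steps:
k = -19118/67 ≈ -285.34
h(R) = 107/2 - R/2 (h(R) = 4 - (R - 99)/2 = 4 - (-99 + R)/2 = 4 + (99/2 - R/2) = 107/2 - R/2)
1/(((13926 - 1*(-4545))/(((-18898 - 12995)*(11957 + 4819))) + 7957/k) + h(-151)) = 1/(((13926 - 1*(-4545))/(((-18898 - 12995)*(11957 + 4819))) + 7957/(-19118/67)) + (107/2 - ½*(-151))) = 1/(((13926 + 4545)/((-31893*16776)) + 7957*(-67/19118)) + (107/2 + 151/2)) = 1/((18471/(-535036968) - 533119/19118) + 129) = 1/((18471*(-1/535036968) - 533119/19118) + 129) = 1/((-6157/178345656 - 533119/19118) + 129) = 1/(-47539787745295/1704806125704 + 129) = 1/(172380202470521/1704806125704) = 1704806125704/172380202470521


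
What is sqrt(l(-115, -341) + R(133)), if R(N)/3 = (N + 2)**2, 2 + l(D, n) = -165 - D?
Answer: sqrt(54623) ≈ 233.72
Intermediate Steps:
l(D, n) = -167 - D (l(D, n) = -2 + (-165 - D) = -167 - D)
R(N) = 3*(2 + N)**2 (R(N) = 3*(N + 2)**2 = 3*(2 + N)**2)
sqrt(l(-115, -341) + R(133)) = sqrt((-167 - 1*(-115)) + 3*(2 + 133)**2) = sqrt((-167 + 115) + 3*135**2) = sqrt(-52 + 3*18225) = sqrt(-52 + 54675) = sqrt(54623)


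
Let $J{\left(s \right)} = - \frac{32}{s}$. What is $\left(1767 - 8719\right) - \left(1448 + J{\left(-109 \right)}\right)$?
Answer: $- \frac{915632}{109} \approx -8400.3$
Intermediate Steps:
$\left(1767 - 8719\right) - \left(1448 + J{\left(-109 \right)}\right) = \left(1767 - 8719\right) - \left(1448 - \frac{32}{-109}\right) = -6952 - \left(1448 - - \frac{32}{109}\right) = -6952 - \frac{157864}{109} = - \frac{915632}{109}$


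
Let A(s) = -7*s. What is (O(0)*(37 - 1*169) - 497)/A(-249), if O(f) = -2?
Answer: -233/1743 ≈ -0.13368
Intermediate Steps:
(O(0)*(37 - 1*169) - 497)/A(-249) = (-2*(37 - 1*169) - 497)/((-7*(-249))) = (-2*(37 - 169) - 497)/1743 = (-2*(-132) - 497)*(1/1743) = (264 - 497)*(1/1743) = -233*1/1743 = -233/1743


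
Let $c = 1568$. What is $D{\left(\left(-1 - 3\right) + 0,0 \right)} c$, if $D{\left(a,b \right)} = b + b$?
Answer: $0$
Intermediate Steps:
$D{\left(a,b \right)} = 2 b$
$D{\left(\left(-1 - 3\right) + 0,0 \right)} c = 2 \cdot 0 \cdot 1568 = 0 \cdot 1568 = 0$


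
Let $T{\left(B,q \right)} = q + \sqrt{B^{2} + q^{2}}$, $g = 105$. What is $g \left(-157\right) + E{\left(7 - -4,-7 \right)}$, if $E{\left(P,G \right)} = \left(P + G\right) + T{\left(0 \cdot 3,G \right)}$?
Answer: $-16481$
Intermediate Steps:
$E{\left(P,G \right)} = P + \sqrt{G^{2}} + 2 G$ ($E{\left(P,G \right)} = \left(P + G\right) + \left(G + \sqrt{\left(0 \cdot 3\right)^{2} + G^{2}}\right) = \left(G + P\right) + \left(G + \sqrt{0^{2} + G^{2}}\right) = \left(G + P\right) + \left(G + \sqrt{0 + G^{2}}\right) = \left(G + P\right) + \left(G + \sqrt{G^{2}}\right) = P + \sqrt{G^{2}} + 2 G$)
$g \left(-157\right) + E{\left(7 - -4,-7 \right)} = 105 \left(-157\right) + \left(\left(7 - -4\right) + \sqrt{\left(-7\right)^{2}} + 2 \left(-7\right)\right) = -16485 + \left(\left(7 + 4\right) + \sqrt{49} - 14\right) = -16485 + \left(11 + 7 - 14\right) = -16485 + 4 = -16481$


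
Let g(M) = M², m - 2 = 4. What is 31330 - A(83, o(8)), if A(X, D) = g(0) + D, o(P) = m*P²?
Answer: 30946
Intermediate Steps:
m = 6 (m = 2 + 4 = 6)
o(P) = 6*P²
A(X, D) = D (A(X, D) = 0² + D = 0 + D = D)
31330 - A(83, o(8)) = 31330 - 6*8² = 31330 - 6*64 = 31330 - 1*384 = 31330 - 384 = 30946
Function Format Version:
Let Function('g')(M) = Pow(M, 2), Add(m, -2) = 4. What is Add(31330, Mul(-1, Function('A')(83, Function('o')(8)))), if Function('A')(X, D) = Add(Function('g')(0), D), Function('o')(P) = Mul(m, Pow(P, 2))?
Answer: 30946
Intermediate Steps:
m = 6 (m = Add(2, 4) = 6)
Function('o')(P) = Mul(6, Pow(P, 2))
Function('A')(X, D) = D (Function('A')(X, D) = Add(Pow(0, 2), D) = Add(0, D) = D)
Add(31330, Mul(-1, Function('A')(83, Function('o')(8)))) = Add(31330, Mul(-1, Mul(6, Pow(8, 2)))) = Add(31330, Mul(-1, Mul(6, 64))) = Add(31330, Mul(-1, 384)) = Add(31330, -384) = 30946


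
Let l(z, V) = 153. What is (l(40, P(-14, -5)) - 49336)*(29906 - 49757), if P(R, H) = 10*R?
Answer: 976331733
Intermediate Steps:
(l(40, P(-14, -5)) - 49336)*(29906 - 49757) = (153 - 49336)*(29906 - 49757) = -49183*(-19851) = 976331733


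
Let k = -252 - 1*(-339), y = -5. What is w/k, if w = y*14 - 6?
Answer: -76/87 ≈ -0.87356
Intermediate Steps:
k = 87 (k = -252 + 339 = 87)
w = -76 (w = -5*14 - 6 = -70 - 6 = -76)
w/k = -76/87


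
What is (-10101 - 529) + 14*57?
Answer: -9832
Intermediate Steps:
(-10101 - 529) + 14*57 = -10630 + 798 = -9832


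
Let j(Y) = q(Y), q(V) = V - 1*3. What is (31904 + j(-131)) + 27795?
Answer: 59565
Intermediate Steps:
q(V) = -3 + V (q(V) = V - 3 = -3 + V)
j(Y) = -3 + Y
(31904 + j(-131)) + 27795 = (31904 + (-3 - 131)) + 27795 = (31904 - 134) + 27795 = 31770 + 27795 = 59565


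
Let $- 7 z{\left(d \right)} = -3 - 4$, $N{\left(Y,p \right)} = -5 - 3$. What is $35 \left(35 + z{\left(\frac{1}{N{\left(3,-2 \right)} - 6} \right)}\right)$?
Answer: $1260$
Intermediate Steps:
$N{\left(Y,p \right)} = -8$ ($N{\left(Y,p \right)} = -5 - 3 = -8$)
$z{\left(d \right)} = 1$ ($z{\left(d \right)} = - \frac{-3 - 4}{7} = \left(- \frac{1}{7}\right) \left(-7\right) = 1$)
$35 \left(35 + z{\left(\frac{1}{N{\left(3,-2 \right)} - 6} \right)}\right) = 35 \left(35 + 1\right) = 35 \cdot 36 = 1260$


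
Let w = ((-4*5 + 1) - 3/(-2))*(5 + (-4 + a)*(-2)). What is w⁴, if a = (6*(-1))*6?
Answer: 78333562890625/16 ≈ 4.8958e+12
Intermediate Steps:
a = -36 (a = -6*6 = -36)
w = -2975/2 (w = ((-4*5 + 1) - 3/(-2))*(5 + (-4 - 36)*(-2)) = ((-20 + 1) - 3*(-½))*(5 - 40*(-2)) = (-19 + 3/2)*(5 + 80) = -35/2*85 = -2975/2 ≈ -1487.5)
w⁴ = (-2975/2)⁴ = 78333562890625/16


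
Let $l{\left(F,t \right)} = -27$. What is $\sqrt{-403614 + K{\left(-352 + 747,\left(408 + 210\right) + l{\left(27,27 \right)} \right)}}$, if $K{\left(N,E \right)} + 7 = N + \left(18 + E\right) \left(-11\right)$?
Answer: $5 i \sqrt{16397} \approx 640.25 i$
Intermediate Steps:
$K{\left(N,E \right)} = -205 + N - 11 E$ ($K{\left(N,E \right)} = -7 + \left(N + \left(18 + E\right) \left(-11\right)\right) = -7 - \left(198 - N + 11 E\right) = -205 + N - 11 E$)
$\sqrt{-403614 + K{\left(-352 + 747,\left(408 + 210\right) + l{\left(27,27 \right)} \right)}} = \sqrt{-403614 - \left(-190 + 11 \left(\left(408 + 210\right) - 27\right)\right)} = \sqrt{-403614 - \left(-190 + 11 \left(618 - 27\right)\right)} = \sqrt{-403614 - 6311} = \sqrt{-409925} = 5 i \sqrt{16397}$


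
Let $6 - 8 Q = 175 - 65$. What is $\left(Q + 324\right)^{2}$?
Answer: $96721$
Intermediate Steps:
$Q = -13$ ($Q = \frac{3}{4} - \frac{175 - 65}{8} = \frac{3}{4} - \frac{55}{4} = -13$)
$\left(Q + 324\right)^{2} = \left(-13 + 324\right)^{2} = 311^{2} = 96721$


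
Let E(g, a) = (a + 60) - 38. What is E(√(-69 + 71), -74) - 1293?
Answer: -1345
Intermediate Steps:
E(g, a) = 22 + a (E(g, a) = (60 + a) - 38 = 22 + a)
E(√(-69 + 71), -74) - 1293 = (22 - 74) - 1293 = -52 - 1293 = -1345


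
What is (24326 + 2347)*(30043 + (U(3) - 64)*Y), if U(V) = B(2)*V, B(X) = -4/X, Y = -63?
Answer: 918964869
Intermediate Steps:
U(V) = -2*V (U(V) = (-4/2)*V = (-4*1/2)*V = -2*V)
(24326 + 2347)*(30043 + (U(3) - 64)*Y) = (24326 + 2347)*(30043 + (-2*3 - 64)*(-63)) = 26673*(30043 + (-6 - 64)*(-63)) = 26673*(30043 - 70*(-63)) = 26673*(30043 + 4410) = 26673*34453 = 918964869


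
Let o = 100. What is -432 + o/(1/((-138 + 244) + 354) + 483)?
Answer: -95936192/222181 ≈ -431.79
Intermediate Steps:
-432 + o/(1/((-138 + 244) + 354) + 483) = -432 + 100/(1/((-138 + 244) + 354) + 483) = -432 + 100/(1/(106 + 354) + 483) = -432 + 100/(1/460 + 483) = -432 + 100/(222181/460) = -432 + 100*(460/222181) = -432 + 46000/222181 = -95936192/222181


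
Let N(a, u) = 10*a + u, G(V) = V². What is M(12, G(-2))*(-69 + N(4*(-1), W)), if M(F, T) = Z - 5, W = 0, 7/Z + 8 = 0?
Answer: 5123/8 ≈ 640.38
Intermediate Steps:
Z = -7/8 (Z = 7/(-8 + 0) = 7/(-8) = 7*(-⅛) = -7/8 ≈ -0.87500)
M(F, T) = -47/8 (M(F, T) = -7/8 - 5 = -47/8)
N(a, u) = u + 10*a
M(12, G(-2))*(-69 + N(4*(-1), W)) = -47*(-69 + (0 + 10*(4*(-1))))/8 = -47*(-69 + (0 + 10*(-4)))/8 = -47*(-69 + (0 - 40))/8 = -47*(-69 - 40)/8 = -47/8*(-109) = 5123/8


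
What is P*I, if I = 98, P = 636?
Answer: 62328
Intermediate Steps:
P*I = 636*98 = 62328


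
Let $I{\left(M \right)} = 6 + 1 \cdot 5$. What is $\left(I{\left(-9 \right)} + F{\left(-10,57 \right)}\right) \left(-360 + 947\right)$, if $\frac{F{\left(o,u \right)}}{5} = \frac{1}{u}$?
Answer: $\frac{370984}{57} \approx 6508.5$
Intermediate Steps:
$F{\left(o,u \right)} = \frac{5}{u}$
$I{\left(M \right)} = 11$ ($I{\left(M \right)} = 6 + 5 = 11$)
$\left(I{\left(-9 \right)} + F{\left(-10,57 \right)}\right) \left(-360 + 947\right) = \left(11 + \frac{5}{57}\right) \left(-360 + 947\right) = \left(11 + 5 \cdot \frac{1}{57}\right) 587 = \left(11 + \frac{5}{57}\right) 587 = \frac{632}{57} \cdot 587 = \frac{370984}{57}$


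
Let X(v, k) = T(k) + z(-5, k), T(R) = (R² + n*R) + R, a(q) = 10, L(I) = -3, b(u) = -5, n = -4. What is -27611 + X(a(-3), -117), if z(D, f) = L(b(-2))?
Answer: -13574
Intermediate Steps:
z(D, f) = -3
T(R) = R² - 3*R (T(R) = (R² - 4*R) + R = R² - 3*R)
X(v, k) = -3 + k*(-3 + k) (X(v, k) = k*(-3 + k) - 3 = -3 + k*(-3 + k))
-27611 + X(a(-3), -117) = -27611 + (-3 - 117*(-3 - 117)) = -27611 + (-3 - 117*(-120)) = -27611 + (-3 + 14040) = -27611 + 14037 = -13574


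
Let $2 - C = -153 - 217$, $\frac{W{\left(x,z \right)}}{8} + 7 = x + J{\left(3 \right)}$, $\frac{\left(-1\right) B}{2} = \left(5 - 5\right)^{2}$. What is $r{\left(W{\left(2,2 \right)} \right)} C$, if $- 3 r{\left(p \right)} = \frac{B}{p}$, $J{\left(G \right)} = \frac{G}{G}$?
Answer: $0$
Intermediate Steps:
$B = 0$ ($B = - 2 \left(5 - 5\right)^{2} = - 2 \cdot 0^{2} = \left(-2\right) 0 = 0$)
$J{\left(G \right)} = 1$
$W{\left(x,z \right)} = -48 + 8 x$ ($W{\left(x,z \right)} = -56 + 8 \left(x + 1\right) = -56 + 8 \left(1 + x\right) = -56 + \left(8 + 8 x\right) = -48 + 8 x$)
$r{\left(p \right)} = 0$ ($r{\left(p \right)} = - \frac{0 \frac{1}{p}}{3} = \left(- \frac{1}{3}\right) 0 = 0$)
$C = 372$ ($C = 2 - \left(-153 - 217\right) = 2 - -370 = 2 + 370 = 372$)
$r{\left(W{\left(2,2 \right)} \right)} C = 0 \cdot 372 = 0$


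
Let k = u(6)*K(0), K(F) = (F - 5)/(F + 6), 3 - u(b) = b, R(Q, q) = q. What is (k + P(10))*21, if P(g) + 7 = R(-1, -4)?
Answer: -357/2 ≈ -178.50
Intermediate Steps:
u(b) = 3 - b
K(F) = (-5 + F)/(6 + F)
P(g) = -11 (P(g) = -7 - 4 = -11)
k = 5/2 (k = (3 - 1*6)*((-5 + 0)/(6 + 0)) = (3 - 6)*(-5/6) = -(-5)/2 = -3*(-5/6) = 5/2 ≈ 2.5000)
(k + P(10))*21 = (5/2 - 11)*21 = -17/2*21 = -357/2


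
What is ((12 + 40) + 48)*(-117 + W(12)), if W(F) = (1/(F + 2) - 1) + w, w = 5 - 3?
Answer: -81150/7 ≈ -11593.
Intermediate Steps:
w = 2
W(F) = 1 + 1/(2 + F) (W(F) = (1/(F + 2) - 1) + 2 = (1/(2 + F) - 1) + 2 = (-1 + 1/(2 + F)) + 2 = 1 + 1/(2 + F))
((12 + 40) + 48)*(-117 + W(12)) = ((12 + 40) + 48)*(-117 + (3 + 12)/(2 + 12)) = (52 + 48)*(-117 + 15/14) = 100*(-117 + (1/14)*15) = 100*(-117 + 15/14) = 100*(-1623/14) = -81150/7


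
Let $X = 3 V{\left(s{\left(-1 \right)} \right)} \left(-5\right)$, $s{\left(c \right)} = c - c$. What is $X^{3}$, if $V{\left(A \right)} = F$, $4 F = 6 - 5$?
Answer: $- \frac{3375}{64} \approx -52.734$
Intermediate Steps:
$s{\left(c \right)} = 0$
$F = \frac{1}{4}$ ($F = \frac{6 - 5}{4} = \frac{1}{4} \cdot 1 = \frac{1}{4} \approx 0.25$)
$V{\left(A \right)} = \frac{1}{4}$
$X = - \frac{15}{4}$ ($X = 3 \cdot \frac{1}{4} \left(-5\right) = \frac{3}{4} \left(-5\right) = - \frac{15}{4} \approx -3.75$)
$X^{3} = \left(- \frac{15}{4}\right)^{3} = - \frac{3375}{64}$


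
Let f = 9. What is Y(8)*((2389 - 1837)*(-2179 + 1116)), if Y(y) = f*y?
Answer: -42247872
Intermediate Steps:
Y(y) = 9*y
Y(8)*((2389 - 1837)*(-2179 + 1116)) = (9*8)*((2389 - 1837)*(-2179 + 1116)) = 72*(552*(-1063)) = 72*(-586776) = -42247872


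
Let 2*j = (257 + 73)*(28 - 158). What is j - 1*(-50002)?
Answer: 28552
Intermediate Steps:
j = -21450 (j = ((257 + 73)*(28 - 158))/2 = (330*(-130))/2 = (1/2)*(-42900) = -21450)
j - 1*(-50002) = -21450 - 1*(-50002) = -21450 + 50002 = 28552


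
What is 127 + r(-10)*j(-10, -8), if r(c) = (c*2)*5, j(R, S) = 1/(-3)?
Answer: 481/3 ≈ 160.33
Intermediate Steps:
j(R, S) = -1/3
r(c) = 10*c (r(c) = (2*c)*5 = 10*c)
127 + r(-10)*j(-10, -8) = 127 + (10*(-10))*(-1/3) = 127 - 100*(-1/3) = 127 + 100/3 = 481/3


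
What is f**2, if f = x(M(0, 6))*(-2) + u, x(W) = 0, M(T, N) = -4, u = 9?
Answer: 81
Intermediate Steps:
f = 9 (f = 0*(-2) + 9 = 0 + 9 = 9)
f**2 = 9**2 = 81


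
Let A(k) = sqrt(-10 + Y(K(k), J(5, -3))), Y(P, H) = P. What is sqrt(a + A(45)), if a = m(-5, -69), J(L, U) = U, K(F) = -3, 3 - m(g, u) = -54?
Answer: sqrt(57 + I*sqrt(13)) ≈ 7.5536 + 0.23866*I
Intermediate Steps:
m(g, u) = 57 (m(g, u) = 3 - 1*(-54) = 3 + 54 = 57)
a = 57
A(k) = I*sqrt(13) (A(k) = sqrt(-10 - 3) = sqrt(-13) = I*sqrt(13))
sqrt(a + A(45)) = sqrt(57 + I*sqrt(13))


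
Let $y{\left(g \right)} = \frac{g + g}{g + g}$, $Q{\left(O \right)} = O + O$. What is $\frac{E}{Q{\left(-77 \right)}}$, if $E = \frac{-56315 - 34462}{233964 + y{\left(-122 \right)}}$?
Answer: $\frac{90777}{36030610} \approx 0.0025194$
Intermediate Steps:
$Q{\left(O \right)} = 2 O$
$y{\left(g \right)} = 1$ ($y{\left(g \right)} = \frac{2 g}{2 g} = 2 g \frac{1}{2 g} = 1$)
$E = - \frac{90777}{233965}$ ($E = \frac{-56315 - 34462}{233964 + 1} = - \frac{90777}{233965} \approx -0.38799$)
$\frac{E}{Q{\left(-77 \right)}} = - \frac{90777}{233965 \cdot 2 \left(-77\right)} = - \frac{90777}{233965 \left(-154\right)} = \left(- \frac{90777}{233965}\right) \left(- \frac{1}{154}\right) = \frac{90777}{36030610}$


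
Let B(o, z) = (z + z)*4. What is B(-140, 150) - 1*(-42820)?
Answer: 44020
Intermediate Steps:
B(o, z) = 8*z (B(o, z) = (2*z)*4 = 8*z)
B(-140, 150) - 1*(-42820) = 8*150 - 1*(-42820) = 1200 + 42820 = 44020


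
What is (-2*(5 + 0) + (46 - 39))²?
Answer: 9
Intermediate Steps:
(-2*(5 + 0) + (46 - 39))² = (-2*5 + 7)² = (-10 + 7)² = (-3)² = 9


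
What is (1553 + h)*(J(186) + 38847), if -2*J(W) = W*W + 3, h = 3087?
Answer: 99980400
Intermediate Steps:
J(W) = -3/2 - W²/2 (J(W) = -(W*W + 3)/2 = -(W² + 3)/2 = -(3 + W²)/2 = -3/2 - W²/2)
(1553 + h)*(J(186) + 38847) = (1553 + 3087)*((-3/2 - ½*186²) + 38847) = 4640*((-3/2 - ½*34596) + 38847) = 4640*((-3/2 - 17298) + 38847) = 4640*(-34599/2 + 38847) = 4640*(43095/2) = 99980400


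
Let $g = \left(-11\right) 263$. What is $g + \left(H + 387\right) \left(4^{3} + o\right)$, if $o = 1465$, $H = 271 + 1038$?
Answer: $2590291$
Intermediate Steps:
$g = -2893$
$H = 1309$
$g + \left(H + 387\right) \left(4^{3} + o\right) = -2893 + \left(1309 + 387\right) \left(4^{3} + 1465\right) = -2893 + 1696 \left(64 + 1465\right) = -2893 + 1696 \cdot 1529 = -2893 + 2593184 = 2590291$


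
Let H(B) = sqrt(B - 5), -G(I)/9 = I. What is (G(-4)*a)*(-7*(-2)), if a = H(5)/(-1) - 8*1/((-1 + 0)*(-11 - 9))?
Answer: -1008/5 ≈ -201.60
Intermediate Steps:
G(I) = -9*I
H(B) = sqrt(-5 + B)
a = -2/5 (a = sqrt(-5 + 5)/(-1) - 8*1/((-1 + 0)*(-11 - 9)) = sqrt(0)*(-1) - 8/((-20*(-1))) = 0*(-1) - 8/20 = 0 - 8*1/20 = 0 - 2/5 = -2/5 ≈ -0.40000)
(G(-4)*a)*(-7*(-2)) = (-9*(-4)*(-2/5))*(-7*(-2)) = (36*(-2/5))*14 = -72/5*14 = -1008/5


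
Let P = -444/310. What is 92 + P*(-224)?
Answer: 63988/155 ≈ 412.83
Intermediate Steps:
P = -222/155 (P = -444*1/310 = -222/155 ≈ -1.4323)
92 + P*(-224) = 92 - 222/155*(-224) = 92 + 49728/155 = 63988/155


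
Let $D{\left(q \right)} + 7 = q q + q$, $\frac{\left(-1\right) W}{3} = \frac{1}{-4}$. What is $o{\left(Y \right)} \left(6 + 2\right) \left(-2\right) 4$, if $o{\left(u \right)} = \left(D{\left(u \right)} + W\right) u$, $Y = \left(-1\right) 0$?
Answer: $0$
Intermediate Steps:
$W = \frac{3}{4}$ ($W = - \frac{3}{-4} = \left(-3\right) \left(- \frac{1}{4}\right) = \frac{3}{4} \approx 0.75$)
$D{\left(q \right)} = -7 + q + q^{2}$ ($D{\left(q \right)} = -7 + \left(q q + q\right) = -7 + \left(q^{2} + q\right) = -7 + \left(q + q^{2}\right) = -7 + q + q^{2}$)
$Y = 0$
$o{\left(u \right)} = u \left(- \frac{25}{4} + u + u^{2}\right)$ ($o{\left(u \right)} = \left(\left(-7 + u + u^{2}\right) + \frac{3}{4}\right) u = \left(- \frac{25}{4} + u + u^{2}\right) u = u \left(- \frac{25}{4} + u + u^{2}\right)$)
$o{\left(Y \right)} \left(6 + 2\right) \left(-2\right) 4 = 0 \left(- \frac{25}{4} + 0 + 0^{2}\right) \left(6 + 2\right) \left(-2\right) 4 = 0 \left(- \frac{25}{4} + 0 + 0\right) 8 \left(-2\right) 4 = 0 \left(- \frac{25}{4}\right) \left(-16\right) 4 = 0 \left(-16\right) 4 = 0 \cdot 4 = 0$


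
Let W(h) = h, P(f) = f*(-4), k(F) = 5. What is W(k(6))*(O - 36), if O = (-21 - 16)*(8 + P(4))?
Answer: 1300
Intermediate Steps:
P(f) = -4*f
O = 296 (O = (-21 - 16)*(8 - 4*4) = -37*(8 - 16) = -37*(-8) = 296)
W(k(6))*(O - 36) = 5*(296 - 36) = 5*260 = 1300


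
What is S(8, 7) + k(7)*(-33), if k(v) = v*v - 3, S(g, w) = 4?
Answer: -1514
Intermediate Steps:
k(v) = -3 + v² (k(v) = v² - 3 = -3 + v²)
S(8, 7) + k(7)*(-33) = 4 + (-3 + 7²)*(-33) = 4 + (-3 + 49)*(-33) = 4 + 46*(-33) = 4 - 1518 = -1514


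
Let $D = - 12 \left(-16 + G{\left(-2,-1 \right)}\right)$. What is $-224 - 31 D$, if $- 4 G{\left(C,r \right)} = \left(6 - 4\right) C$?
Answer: $-5804$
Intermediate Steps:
$G{\left(C,r \right)} = - \frac{C}{2}$ ($G{\left(C,r \right)} = - \frac{\left(6 - 4\right) C}{4} = - \frac{2 C}{4} = - \frac{C}{2}$)
$D = 180$ ($D = - 12 \left(-16 - -1\right) = - 12 \left(-16 + 1\right) = \left(-12\right) \left(-15\right) = 180$)
$-224 - 31 D = -224 - 5580 = -5804$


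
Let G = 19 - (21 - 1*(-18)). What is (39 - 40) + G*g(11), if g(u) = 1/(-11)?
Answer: 9/11 ≈ 0.81818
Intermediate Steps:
g(u) = -1/11
G = -20 (G = 19 - (21 + 18) = 19 - 1*39 = 19 - 39 = -20)
(39 - 40) + G*g(11) = (39 - 40) - 20*(-1/11) = -1 + 20/11 = 9/11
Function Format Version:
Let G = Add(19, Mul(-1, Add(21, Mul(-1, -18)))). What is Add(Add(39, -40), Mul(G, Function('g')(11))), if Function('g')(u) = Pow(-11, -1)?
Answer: Rational(9, 11) ≈ 0.81818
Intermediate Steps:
Function('g')(u) = Rational(-1, 11)
G = -20 (G = Add(19, Mul(-1, Add(21, 18))) = Add(19, Mul(-1, 39)) = Add(19, -39) = -20)
Add(Add(39, -40), Mul(G, Function('g')(11))) = Add(Add(39, -40), Mul(-20, Rational(-1, 11))) = Add(-1, Rational(20, 11)) = Rational(9, 11)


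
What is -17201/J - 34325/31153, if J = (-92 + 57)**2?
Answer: -577910878/38162425 ≈ -15.143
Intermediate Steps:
J = 1225 (J = (-35)**2 = 1225)
-17201/J - 34325/31153 = -17201/1225 - 34325/31153 = -577910878/38162425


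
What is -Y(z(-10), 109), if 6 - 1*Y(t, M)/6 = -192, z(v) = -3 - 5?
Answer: -1188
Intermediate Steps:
z(v) = -8
Y(t, M) = 1188 (Y(t, M) = 36 - 6*(-192) = 36 + 1152 = 1188)
-Y(z(-10), 109) = -1*1188 = -1188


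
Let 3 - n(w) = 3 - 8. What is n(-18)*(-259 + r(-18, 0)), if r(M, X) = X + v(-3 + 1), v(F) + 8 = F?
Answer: -2152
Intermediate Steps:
v(F) = -8 + F
n(w) = 8 (n(w) = 3 - (3 - 8) = 3 - 1*(-5) = 3 + 5 = 8)
r(M, X) = -10 + X (r(M, X) = X + (-8 + (-3 + 1)) = X + (-8 - 2) = X - 10 = -10 + X)
n(-18)*(-259 + r(-18, 0)) = 8*(-259 + (-10 + 0)) = 8*(-259 - 10) = 8*(-269) = -2152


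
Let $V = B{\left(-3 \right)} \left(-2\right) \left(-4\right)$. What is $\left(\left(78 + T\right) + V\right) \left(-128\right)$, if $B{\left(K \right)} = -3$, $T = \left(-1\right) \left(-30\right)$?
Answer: $-10752$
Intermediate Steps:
$T = 30$
$V = -24$ ($V = \left(-3\right) \left(-2\right) \left(-4\right) = 6 \left(-4\right) = -24$)
$\left(\left(78 + T\right) + V\right) \left(-128\right) = \left(\left(78 + 30\right) - 24\right) \left(-128\right) = \left(108 - 24\right) \left(-128\right) = 84 \left(-128\right) = -10752$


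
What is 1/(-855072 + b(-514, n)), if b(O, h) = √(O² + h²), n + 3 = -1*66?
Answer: -855072/731147856227 - √268957/731147856227 ≈ -1.1702e-6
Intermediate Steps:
n = -69 (n = -3 - 1*66 = -3 - 66 = -69)
1/(-855072 + b(-514, n)) = 1/(-855072 + √((-514)² + (-69)²)) = 1/(-855072 + √(264196 + 4761)) = 1/(-855072 + √268957)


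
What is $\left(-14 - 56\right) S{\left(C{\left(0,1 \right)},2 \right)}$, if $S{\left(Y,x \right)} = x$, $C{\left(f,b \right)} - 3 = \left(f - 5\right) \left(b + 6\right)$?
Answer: $-140$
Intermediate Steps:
$C{\left(f,b \right)} = 3 + \left(-5 + f\right) \left(6 + b\right)$ ($C{\left(f,b \right)} = 3 + \left(f - 5\right) \left(b + 6\right) = 3 + \left(-5 + f\right) \left(6 + b\right)$)
$\left(-14 - 56\right) S{\left(C{\left(0,1 \right)},2 \right)} = \left(-14 - 56\right) 2 = \left(-70\right) 2 = -140$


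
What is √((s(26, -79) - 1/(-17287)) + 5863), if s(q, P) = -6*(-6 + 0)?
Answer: √1762859354018/17287 ≈ 76.805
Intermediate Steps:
s(q, P) = 36 (s(q, P) = -6*(-6) = 36)
√((s(26, -79) - 1/(-17287)) + 5863) = √((36 - 1/(-17287)) + 5863) = √((36 - 1*(-1/17287)) + 5863) = √((36 + 1/17287) + 5863) = √(622333/17287 + 5863) = √(101976014/17287) = √1762859354018/17287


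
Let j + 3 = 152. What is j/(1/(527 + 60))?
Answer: 87463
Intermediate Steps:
j = 149 (j = -3 + 152 = 149)
j/(1/(527 + 60)) = 149/(1/(527 + 60)) = 149/(1/587) = 149*587 = 87463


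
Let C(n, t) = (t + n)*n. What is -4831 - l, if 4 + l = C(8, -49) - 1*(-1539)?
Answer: -6038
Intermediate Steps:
C(n, t) = n*(n + t) (C(n, t) = (n + t)*n = n*(n + t))
l = 1207 (l = -4 + (8*(8 - 49) - 1*(-1539)) = -4 + (8*(-41) + 1539) = -4 + (-328 + 1539) = -4 + 1211 = 1207)
-4831 - l = -4831 - 1*1207 = -4831 - 1207 = -6038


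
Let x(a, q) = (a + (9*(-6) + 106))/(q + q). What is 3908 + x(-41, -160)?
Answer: 1250549/320 ≈ 3908.0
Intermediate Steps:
x(a, q) = (52 + a)/(2*q) (x(a, q) = (a + (-54 + 106))/((2*q)) = (a + 52)*(1/(2*q)) = (52 + a)*(1/(2*q)) = (52 + a)/(2*q))
3908 + x(-41, -160) = 3908 + (½)*(52 - 41)/(-160) = 3908 + (½)*(-1/160)*11 = 3908 - 11/320 = 1250549/320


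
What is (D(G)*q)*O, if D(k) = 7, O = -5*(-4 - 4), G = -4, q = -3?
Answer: -840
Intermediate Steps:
O = 40 (O = -5*(-8) = 40)
(D(G)*q)*O = (7*(-3))*40 = -21*40 = -840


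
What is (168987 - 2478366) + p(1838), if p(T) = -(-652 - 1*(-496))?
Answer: -2309223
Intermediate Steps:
p(T) = 156 (p(T) = -(-652 + 496) = -1*(-156) = 156)
(168987 - 2478366) + p(1838) = (168987 - 2478366) + 156 = -2309379 + 156 = -2309223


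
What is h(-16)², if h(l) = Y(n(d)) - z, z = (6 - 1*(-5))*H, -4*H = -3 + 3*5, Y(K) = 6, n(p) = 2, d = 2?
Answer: 1521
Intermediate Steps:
H = -3 (H = -(-3 + 3*5)/4 = -(-3 + 15)/4 = -¼*12 = -3)
z = -33 (z = (6 - 1*(-5))*(-3) = (6 + 5)*(-3) = 11*(-3) = -33)
h(l) = 39 (h(l) = 6 - 1*(-33) = 6 + 33 = 39)
h(-16)² = 39² = 1521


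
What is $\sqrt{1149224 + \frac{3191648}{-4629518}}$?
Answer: $\frac{2 \sqrt{1539416006396048182}}{2314759} \approx 1072.0$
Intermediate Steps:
$\sqrt{1149224 + \frac{3191648}{-4629518}} = \sqrt{1149224 + 3191648 \left(- \frac{1}{4629518}\right)} = \sqrt{1149224 - \frac{1595824}{2314759}} = \sqrt{\frac{2660175001192}{2314759}} = \frac{2 \sqrt{1539416006396048182}}{2314759}$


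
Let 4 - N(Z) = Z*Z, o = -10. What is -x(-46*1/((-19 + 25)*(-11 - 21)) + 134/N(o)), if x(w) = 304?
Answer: -304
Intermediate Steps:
N(Z) = 4 - Z² (N(Z) = 4 - Z*Z = 4 - Z²)
-x(-46*1/((-19 + 25)*(-11 - 21)) + 134/N(o)) = -1*304 = -304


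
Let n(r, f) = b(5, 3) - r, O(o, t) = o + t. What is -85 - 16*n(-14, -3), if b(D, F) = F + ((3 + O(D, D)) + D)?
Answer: -645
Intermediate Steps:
b(D, F) = 3 + F + 3*D (b(D, F) = F + ((3 + (D + D)) + D) = F + ((3 + 2*D) + D) = F + (3 + 3*D) = 3 + F + 3*D)
n(r, f) = 21 - r (n(r, f) = (3 + 3 + 3*5) - r = (3 + 3 + 15) - r = 21 - r)
-85 - 16*n(-14, -3) = -85 - 16*(21 - 1*(-14)) = -85 - 16*(21 + 14) = -85 - 16*35 = -85 - 560 = -645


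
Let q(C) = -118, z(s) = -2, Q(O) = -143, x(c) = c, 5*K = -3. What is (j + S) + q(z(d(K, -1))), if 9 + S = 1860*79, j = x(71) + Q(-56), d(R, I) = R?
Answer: 146741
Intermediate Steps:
K = -3/5 (K = (1/5)*(-3) = -3/5 ≈ -0.60000)
j = -72 (j = 71 - 143 = -72)
S = 146931 (S = -9 + 1860*79 = -9 + 146940 = 146931)
(j + S) + q(z(d(K, -1))) = (-72 + 146931) - 118 = 146859 - 118 = 146741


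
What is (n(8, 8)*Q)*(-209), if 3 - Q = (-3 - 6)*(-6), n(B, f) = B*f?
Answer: 682176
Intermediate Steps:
Q = -51 (Q = 3 - (-3 - 6)*(-6) = 3 - (-9)*(-6) = 3 - 1*54 = 3 - 54 = -51)
(n(8, 8)*Q)*(-209) = ((8*8)*(-51))*(-209) = (64*(-51))*(-209) = -3264*(-209) = 682176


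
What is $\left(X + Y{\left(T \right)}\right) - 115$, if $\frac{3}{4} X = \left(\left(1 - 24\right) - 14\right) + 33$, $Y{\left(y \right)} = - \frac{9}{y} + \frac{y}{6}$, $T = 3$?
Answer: $- \frac{737}{6} \approx -122.83$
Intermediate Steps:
$Y{\left(y \right)} = - \frac{9}{y} + \frac{y}{6}$ ($Y{\left(y \right)} = - \frac{9}{y} + y \frac{1}{6} = - \frac{9}{y} + \frac{y}{6}$)
$X = - \frac{16}{3}$ ($X = \frac{4 \left(\left(\left(1 - 24\right) - 14\right) + 33\right)}{3} = \frac{4 \left(\left(-23 - 14\right) + 33\right)}{3} = \frac{4 \left(-37 + 33\right)}{3} = \frac{4}{3} \left(-4\right) = - \frac{16}{3} \approx -5.3333$)
$\left(X + Y{\left(T \right)}\right) - 115 = \left(- \frac{16}{3} + \left(- \frac{9}{3} + \frac{1}{6} \cdot 3\right)\right) - 115 = \left(- \frac{16}{3} + \left(\left(-9\right) \frac{1}{3} + \frac{1}{2}\right)\right) - 115 = \left(- \frac{16}{3} + \left(-3 + \frac{1}{2}\right)\right) - 115 = \left(- \frac{16}{3} - \frac{5}{2}\right) - 115 = - \frac{47}{6} - 115 = - \frac{737}{6}$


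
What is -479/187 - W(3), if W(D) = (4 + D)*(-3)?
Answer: 3448/187 ≈ 18.439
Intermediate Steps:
W(D) = -12 - 3*D
-479/187 - W(3) = -479/187 - (-12 - 3*3) = -479*1/187 - (-12 - 9) = -479/187 - 1*(-21) = -479/187 + 21 = 3448/187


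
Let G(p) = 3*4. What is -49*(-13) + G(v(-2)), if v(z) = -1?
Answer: 649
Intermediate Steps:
G(p) = 12
-49*(-13) + G(v(-2)) = -49*(-13) + 12 = 637 + 12 = 649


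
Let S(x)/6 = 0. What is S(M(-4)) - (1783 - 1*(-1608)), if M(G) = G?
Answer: -3391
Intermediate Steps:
S(x) = 0 (S(x) = 6*0 = 0)
S(M(-4)) - (1783 - 1*(-1608)) = 0 - (1783 - 1*(-1608)) = 0 - (1783 + 1608) = 0 - 1*3391 = 0 - 3391 = -3391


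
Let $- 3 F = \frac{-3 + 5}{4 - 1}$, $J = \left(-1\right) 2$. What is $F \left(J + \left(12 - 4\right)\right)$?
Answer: $- \frac{4}{3} \approx -1.3333$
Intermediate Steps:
$J = -2$
$F = - \frac{2}{9}$ ($F = - \frac{\left(-3 + 5\right) \frac{1}{4 - 1}}{3} = - \frac{2 \cdot \frac{1}{3}}{3} = \left(- \frac{1}{3}\right) \frac{2}{3} = - \frac{2}{9} \approx -0.22222$)
$F \left(J + \left(12 - 4\right)\right) = - \frac{2 \left(-2 + \left(12 - 4\right)\right)}{9} = - \frac{2 \left(-2 + 8\right)}{9} = \left(- \frac{2}{9}\right) 6 = - \frac{4}{3}$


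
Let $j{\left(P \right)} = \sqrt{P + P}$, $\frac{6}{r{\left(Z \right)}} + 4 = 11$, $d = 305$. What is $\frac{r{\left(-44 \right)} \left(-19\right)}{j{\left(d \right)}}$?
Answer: $- \frac{57 \sqrt{610}}{2135} \approx -0.65939$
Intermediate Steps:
$r{\left(Z \right)} = \frac{6}{7}$ ($r{\left(Z \right)} = \frac{6}{-4 + 11} = \frac{6}{7}$)
$j{\left(P \right)} = \sqrt{2} \sqrt{P}$ ($j{\left(P \right)} = \sqrt{2 P} = \sqrt{2} \sqrt{P}$)
$\frac{r{\left(-44 \right)} \left(-19\right)}{j{\left(d \right)}} = \frac{\frac{6}{7} \left(-19\right)}{\sqrt{2} \sqrt{305}} = - \frac{114}{7 \sqrt{610}} = - \frac{114 \frac{\sqrt{610}}{610}}{7} = - \frac{57 \sqrt{610}}{2135}$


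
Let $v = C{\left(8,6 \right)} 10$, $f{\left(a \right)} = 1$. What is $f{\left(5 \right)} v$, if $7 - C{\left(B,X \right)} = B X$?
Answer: $-410$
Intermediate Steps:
$C{\left(B,X \right)} = 7 - B X$
$v = -410$ ($v = \left(7 - 8 \cdot 6\right) 10 = \left(7 - 48\right) 10 = \left(-41\right) 10 = -410$)
$f{\left(5 \right)} v = 1 \left(-410\right) = -410$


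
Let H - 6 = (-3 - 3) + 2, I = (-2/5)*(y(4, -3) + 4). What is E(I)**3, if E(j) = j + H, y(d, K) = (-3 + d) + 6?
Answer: -1728/125 ≈ -13.824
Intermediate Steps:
y(d, K) = 3 + d
I = -22/5 (I = (-2/5)*((3 + 4) + 4) = (-2*1/5)*(7 + 4) = -2/5*11 = -22/5 ≈ -4.4000)
H = 2 (H = 6 + ((-3 - 3) + 2) = 6 + (-6 + 2) = 6 - 4 = 2)
E(j) = 2 + j (E(j) = j + 2 = 2 + j)
E(I)**3 = (2 - 22/5)**3 = (-12/5)**3 = -1728/125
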